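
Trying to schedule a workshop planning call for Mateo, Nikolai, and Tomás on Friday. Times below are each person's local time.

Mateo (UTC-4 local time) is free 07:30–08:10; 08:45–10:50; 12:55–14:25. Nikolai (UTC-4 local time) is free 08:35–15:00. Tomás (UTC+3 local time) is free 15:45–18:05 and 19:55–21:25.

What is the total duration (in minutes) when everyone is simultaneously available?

Mateo in UTC: 11:30-12:10, 12:45-14:50, 16:55-18:25 (add 4h to convert from UTC-4).
Nikolai in UTC: 12:35-19:00 (add 4h to convert from UTC-4).
Tomás in UTC: 12:45-15:05, 16:55-18:25 (subtract 3h to convert from UTC+3).
Mateo ∩ Nikolai: 12:45-14:50, 16:55-18:25.
Mateo ∩ Nikolai ∩ Tomás: 12:45-14:50, 16:55-18:25.
Summing the common windows: 125 + 90 = 215 minutes.

215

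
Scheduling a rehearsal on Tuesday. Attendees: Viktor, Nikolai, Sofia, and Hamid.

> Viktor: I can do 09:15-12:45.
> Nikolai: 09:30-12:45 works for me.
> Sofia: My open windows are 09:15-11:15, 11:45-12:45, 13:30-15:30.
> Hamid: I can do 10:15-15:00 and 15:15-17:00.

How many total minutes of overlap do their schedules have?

120

Viktor ∩ Nikolai: 09:30-12:45.
Viktor ∩ Nikolai ∩ Sofia: 09:30-11:15, 11:45-12:45.
Viktor ∩ Nikolai ∩ Sofia ∩ Hamid: 10:15-11:15, 11:45-12:45.
Summing the common windows: 60 + 60 = 120 minutes.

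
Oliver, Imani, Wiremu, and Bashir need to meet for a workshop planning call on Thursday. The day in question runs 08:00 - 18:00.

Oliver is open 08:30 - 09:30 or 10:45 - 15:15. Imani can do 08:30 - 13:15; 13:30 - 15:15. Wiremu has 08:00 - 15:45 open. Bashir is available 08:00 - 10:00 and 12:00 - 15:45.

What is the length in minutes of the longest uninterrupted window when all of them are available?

Oliver ∩ Imani: 08:30-09:30, 10:45-13:15, 13:30-15:15.
Oliver ∩ Imani ∩ Wiremu: 08:30-09:30, 10:45-13:15, 13:30-15:15.
Oliver ∩ Imani ∩ Wiremu ∩ Bashir: 08:30-09:30, 12:00-13:15, 13:30-15:15.
The longest is 13:30-15:15 at 105 minutes.

105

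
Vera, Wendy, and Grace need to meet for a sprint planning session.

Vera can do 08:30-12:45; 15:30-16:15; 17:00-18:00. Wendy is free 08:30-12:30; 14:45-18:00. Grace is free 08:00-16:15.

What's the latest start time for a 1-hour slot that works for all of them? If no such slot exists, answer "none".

11:30

Vera ∩ Wendy: 08:30-12:30, 15:30-16:15, 17:00-18:00.
Vera ∩ Wendy ∩ Grace: 08:30-12:30, 15:30-16:15.
So the common availability across everyone is 08:30-12:30, 15:30-16:15.
The last common window of at least 60 minutes is 08:30-12:30; a 60-minute meeting can start as late as 11:30 and still end by 12:30.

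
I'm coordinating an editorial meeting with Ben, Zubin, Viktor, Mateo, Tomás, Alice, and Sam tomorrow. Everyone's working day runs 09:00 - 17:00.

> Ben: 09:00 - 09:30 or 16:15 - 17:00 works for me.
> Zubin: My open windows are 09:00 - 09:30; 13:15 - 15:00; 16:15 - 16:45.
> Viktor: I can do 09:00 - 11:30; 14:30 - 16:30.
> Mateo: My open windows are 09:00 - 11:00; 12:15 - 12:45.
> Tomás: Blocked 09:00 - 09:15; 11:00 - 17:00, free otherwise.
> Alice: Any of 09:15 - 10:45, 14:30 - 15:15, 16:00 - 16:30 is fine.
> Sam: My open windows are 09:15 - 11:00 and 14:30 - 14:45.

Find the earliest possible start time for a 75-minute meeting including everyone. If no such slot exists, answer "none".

none

Ben free: 09:00-09:30, 16:15-17:00.
Zubin free: 09:00-09:30, 13:15-15:00, 16:15-16:45.
Viktor free: 09:00-11:30, 14:30-16:30.
Mateo free: 09:00-11:00, 12:15-12:45.
Tomás free: 09:15-11:00 (invert busy blocks within the working day).
Alice free: 09:15-10:45, 14:30-15:15, 16:00-16:30.
Sam free: 09:15-11:00, 14:30-14:45.
Ben ∩ Zubin: 09:00-09:30, 16:15-16:45.
Ben ∩ Zubin ∩ Viktor: 09:00-09:30, 16:15-16:30.
Ben ∩ Zubin ∩ Viktor ∩ Mateo: 09:00-09:30.
Ben ∩ Zubin ∩ Viktor ∩ Mateo ∩ Tomás: 09:15-09:30.
Ben ∩ Zubin ∩ Viktor ∩ Mateo ∩ Tomás ∩ Alice: 09:15-09:30.
Ben ∩ Zubin ∩ Viktor ∩ Mateo ∩ Tomás ∩ Alice ∩ Sam: 09:15-09:30.
No common window is at least 75 minutes long.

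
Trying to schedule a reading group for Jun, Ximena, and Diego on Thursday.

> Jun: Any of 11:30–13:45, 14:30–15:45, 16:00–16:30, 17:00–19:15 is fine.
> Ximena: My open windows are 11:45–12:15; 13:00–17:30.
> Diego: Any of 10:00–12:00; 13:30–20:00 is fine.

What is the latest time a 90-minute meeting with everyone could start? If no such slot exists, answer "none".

none

Jun ∩ Ximena: 11:45-12:15, 13:00-13:45, 14:30-15:45, 16:00-16:30, 17:00-17:30.
Jun ∩ Ximena ∩ Diego: 11:45-12:00, 13:30-13:45, 14:30-15:45, 16:00-16:30, 17:00-17:30.
No common window is at least 90 minutes long.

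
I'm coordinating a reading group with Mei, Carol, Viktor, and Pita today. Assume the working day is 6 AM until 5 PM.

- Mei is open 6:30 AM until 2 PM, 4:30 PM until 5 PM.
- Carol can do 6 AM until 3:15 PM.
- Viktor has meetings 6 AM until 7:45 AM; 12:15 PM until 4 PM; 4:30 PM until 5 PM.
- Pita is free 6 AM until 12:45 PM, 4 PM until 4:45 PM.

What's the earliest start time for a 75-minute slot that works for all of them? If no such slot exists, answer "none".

Mei free: 06:30-14:00, 16:30-17:00.
Carol free: 06:00-15:15.
Viktor free: 07:45-12:15, 16:00-16:30 (invert busy blocks within the working day).
Pita free: 06:00-12:45, 16:00-16:45.
Mei ∩ Carol: 06:30-14:00.
Mei ∩ Carol ∩ Viktor: 07:45-12:15.
Mei ∩ Carol ∩ Viktor ∩ Pita: 07:45-12:15.
So the common availability across everyone is 07:45-12:15.
The first common window of at least 75 minutes is 07:45-12:15, so the earliest start is 07:45.

07:45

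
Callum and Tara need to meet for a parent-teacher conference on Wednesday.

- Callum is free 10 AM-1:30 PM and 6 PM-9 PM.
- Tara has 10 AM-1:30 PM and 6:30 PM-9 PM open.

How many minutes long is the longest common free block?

210

Callum ∩ Tara: 10:00-13:30, 18:30-21:00.
The longest is 10:00-13:30 at 210 minutes.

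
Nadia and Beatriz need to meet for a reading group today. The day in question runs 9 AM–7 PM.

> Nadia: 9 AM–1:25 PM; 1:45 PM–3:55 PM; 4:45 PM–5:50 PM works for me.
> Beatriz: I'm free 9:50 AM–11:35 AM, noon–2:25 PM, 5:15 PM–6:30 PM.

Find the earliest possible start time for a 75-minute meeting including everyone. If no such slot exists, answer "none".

09:50

Nadia ∩ Beatriz: 09:50-11:35, 12:00-13:25, 13:45-14:25, 17:15-17:50.
So the common availability across everyone is 09:50-11:35, 12:00-13:25, 13:45-14:25, 17:15-17:50.
The first common window of at least 75 minutes is 09:50-11:35, so the earliest start is 09:50.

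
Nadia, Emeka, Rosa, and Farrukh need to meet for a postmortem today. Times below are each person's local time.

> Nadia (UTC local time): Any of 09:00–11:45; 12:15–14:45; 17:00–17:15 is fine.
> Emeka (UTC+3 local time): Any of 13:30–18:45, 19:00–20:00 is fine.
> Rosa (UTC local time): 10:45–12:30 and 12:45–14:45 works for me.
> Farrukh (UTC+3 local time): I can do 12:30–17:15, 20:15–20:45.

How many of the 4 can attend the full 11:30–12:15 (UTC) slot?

3

Nadia in UTC: 09:00-11:45, 12:15-14:45, 17:00-17:15.
Emeka in UTC: 10:30-15:45, 16:00-17:00 (subtract 3h to convert from UTC+3).
Rosa in UTC: 10:45-12:30, 12:45-14:45.
Farrukh in UTC: 09:30-14:15, 17:15-17:45 (subtract 3h to convert from UTC+3).
Emeka, Rosa, and Farrukh can make the full 11:30-12:15 slot — that's 3.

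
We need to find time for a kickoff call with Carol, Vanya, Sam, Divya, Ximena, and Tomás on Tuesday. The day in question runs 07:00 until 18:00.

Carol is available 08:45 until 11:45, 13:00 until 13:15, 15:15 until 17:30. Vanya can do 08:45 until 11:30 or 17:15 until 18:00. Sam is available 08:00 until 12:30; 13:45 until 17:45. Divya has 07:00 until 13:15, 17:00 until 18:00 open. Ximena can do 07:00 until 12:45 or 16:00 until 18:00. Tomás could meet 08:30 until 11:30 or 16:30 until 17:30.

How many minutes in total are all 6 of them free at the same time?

180

Carol ∩ Vanya: 08:45-11:30, 17:15-17:30.
Carol ∩ Vanya ∩ Sam: 08:45-11:30, 17:15-17:30.
Carol ∩ Vanya ∩ Sam ∩ Divya: 08:45-11:30, 17:15-17:30.
Carol ∩ Vanya ∩ Sam ∩ Divya ∩ Ximena: 08:45-11:30, 17:15-17:30.
Carol ∩ Vanya ∩ Sam ∩ Divya ∩ Ximena ∩ Tomás: 08:45-11:30, 17:15-17:30.
Summing the common windows: 165 + 15 = 180 minutes.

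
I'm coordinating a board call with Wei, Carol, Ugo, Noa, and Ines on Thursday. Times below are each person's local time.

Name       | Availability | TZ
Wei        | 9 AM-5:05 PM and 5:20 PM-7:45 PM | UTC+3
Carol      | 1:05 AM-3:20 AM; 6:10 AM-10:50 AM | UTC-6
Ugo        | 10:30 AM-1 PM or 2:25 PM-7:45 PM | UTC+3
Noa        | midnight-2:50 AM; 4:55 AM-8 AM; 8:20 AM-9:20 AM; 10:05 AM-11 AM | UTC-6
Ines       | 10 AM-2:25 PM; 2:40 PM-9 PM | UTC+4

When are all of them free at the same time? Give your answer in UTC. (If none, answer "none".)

07:30-08:50, 12:10-14:00, 14:20-15:20, 16:05-16:45

Wei in UTC: 06:00-14:05, 14:20-16:45 (subtract 3h to convert from UTC+3).
Carol in UTC: 07:05-09:20, 12:10-16:50 (add 6h to convert from UTC-6).
Ugo in UTC: 07:30-10:00, 11:25-16:45 (subtract 3h to convert from UTC+3).
Noa in UTC: 06:00-08:50, 10:55-14:00, 14:20-15:20, 16:05-17:00 (add 6h to convert from UTC-6).
Ines in UTC: 06:00-10:25, 10:40-17:00 (subtract 4h to convert from UTC+4).
Wei ∩ Carol: 07:05-09:20, 12:10-14:05, 14:20-16:45.
Wei ∩ Carol ∩ Ugo: 07:30-09:20, 12:10-14:05, 14:20-16:45.
Wei ∩ Carol ∩ Ugo ∩ Noa: 07:30-08:50, 12:10-14:00, 14:20-15:20, 16:05-16:45.
Wei ∩ Carol ∩ Ugo ∩ Noa ∩ Ines: 07:30-08:50, 12:10-14:00, 14:20-15:20, 16:05-16:45.
So the common availability across everyone is 07:30-08:50, 12:10-14:00, 14:20-15:20, 16:05-16:45.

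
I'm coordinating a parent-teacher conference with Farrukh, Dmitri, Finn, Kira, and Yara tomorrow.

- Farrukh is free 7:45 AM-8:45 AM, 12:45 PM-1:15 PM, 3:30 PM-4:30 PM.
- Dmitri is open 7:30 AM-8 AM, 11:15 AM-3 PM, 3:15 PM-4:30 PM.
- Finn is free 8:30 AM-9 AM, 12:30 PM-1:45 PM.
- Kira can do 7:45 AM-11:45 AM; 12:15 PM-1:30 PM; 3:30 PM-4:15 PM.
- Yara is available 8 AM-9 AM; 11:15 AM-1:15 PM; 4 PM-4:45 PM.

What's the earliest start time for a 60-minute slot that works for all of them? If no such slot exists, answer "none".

Farrukh ∩ Dmitri: 07:45-08:00, 12:45-13:15, 15:30-16:30.
Farrukh ∩ Dmitri ∩ Finn: 12:45-13:15.
Farrukh ∩ Dmitri ∩ Finn ∩ Kira: 12:45-13:15.
Farrukh ∩ Dmitri ∩ Finn ∩ Kira ∩ Yara: 12:45-13:15.
No common window is at least 60 minutes long.

none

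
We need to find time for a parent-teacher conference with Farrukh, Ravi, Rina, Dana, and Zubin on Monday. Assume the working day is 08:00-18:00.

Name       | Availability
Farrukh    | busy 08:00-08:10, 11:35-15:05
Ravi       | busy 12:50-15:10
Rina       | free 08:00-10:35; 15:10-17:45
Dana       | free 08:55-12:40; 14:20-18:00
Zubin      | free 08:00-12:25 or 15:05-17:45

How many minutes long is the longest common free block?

155

Farrukh free: 08:10-11:35, 15:05-18:00 (invert busy blocks within the working day).
Ravi free: 08:00-12:50, 15:10-18:00 (invert busy blocks within the working day).
Rina free: 08:00-10:35, 15:10-17:45.
Dana free: 08:55-12:40, 14:20-18:00.
Zubin free: 08:00-12:25, 15:05-17:45.
Farrukh ∩ Ravi: 08:10-11:35, 15:10-18:00.
Farrukh ∩ Ravi ∩ Rina: 08:10-10:35, 15:10-17:45.
Farrukh ∩ Ravi ∩ Rina ∩ Dana: 08:55-10:35, 15:10-17:45.
Farrukh ∩ Ravi ∩ Rina ∩ Dana ∩ Zubin: 08:55-10:35, 15:10-17:45.
The longest is 15:10-17:45 at 155 minutes.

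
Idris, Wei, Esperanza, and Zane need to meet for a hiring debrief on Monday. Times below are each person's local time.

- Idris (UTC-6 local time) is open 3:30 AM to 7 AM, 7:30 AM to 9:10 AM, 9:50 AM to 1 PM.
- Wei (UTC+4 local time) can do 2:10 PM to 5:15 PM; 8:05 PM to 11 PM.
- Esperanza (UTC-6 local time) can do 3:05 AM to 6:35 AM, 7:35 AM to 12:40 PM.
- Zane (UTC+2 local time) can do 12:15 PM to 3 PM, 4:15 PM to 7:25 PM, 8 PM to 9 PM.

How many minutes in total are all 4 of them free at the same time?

Idris in UTC: 09:30-13:00, 13:30-15:10, 15:50-19:00 (add 6h to convert from UTC-6).
Wei in UTC: 10:10-13:15, 16:05-19:00 (subtract 4h to convert from UTC+4).
Esperanza in UTC: 09:05-12:35, 13:35-18:40 (add 6h to convert from UTC-6).
Zane in UTC: 10:15-13:00, 14:15-17:25, 18:00-19:00 (subtract 2h to convert from UTC+2).
Idris ∩ Wei: 10:10-13:00, 16:05-19:00.
Idris ∩ Wei ∩ Esperanza: 10:10-12:35, 16:05-18:40.
Idris ∩ Wei ∩ Esperanza ∩ Zane: 10:15-12:35, 16:05-17:25, 18:00-18:40.
Summing the common windows: 140 + 80 + 40 = 260 minutes.

260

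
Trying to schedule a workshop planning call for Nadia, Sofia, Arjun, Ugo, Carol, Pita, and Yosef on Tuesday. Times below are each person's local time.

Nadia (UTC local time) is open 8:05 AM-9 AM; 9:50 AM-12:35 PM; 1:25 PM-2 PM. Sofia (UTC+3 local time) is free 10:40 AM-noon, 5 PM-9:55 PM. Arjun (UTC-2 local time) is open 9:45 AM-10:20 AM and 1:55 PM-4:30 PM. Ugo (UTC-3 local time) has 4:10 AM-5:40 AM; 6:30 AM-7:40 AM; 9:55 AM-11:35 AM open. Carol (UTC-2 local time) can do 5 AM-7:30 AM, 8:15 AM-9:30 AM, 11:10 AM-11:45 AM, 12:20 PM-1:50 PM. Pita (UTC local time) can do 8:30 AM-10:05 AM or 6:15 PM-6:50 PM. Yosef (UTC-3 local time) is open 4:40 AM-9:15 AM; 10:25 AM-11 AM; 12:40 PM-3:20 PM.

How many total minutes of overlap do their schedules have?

0

Nadia in UTC: 08:05-09:00, 09:50-12:35, 13:25-14:00.
Sofia in UTC: 07:40-09:00, 14:00-18:55 (subtract 3h to convert from UTC+3).
Arjun in UTC: 11:45-12:20, 15:55-18:30 (add 2h to convert from UTC-2).
Ugo in UTC: 07:10-08:40, 09:30-10:40, 12:55-14:35 (add 3h to convert from UTC-3).
Carol in UTC: 07:00-09:30, 10:15-11:30, 13:10-13:45, 14:20-15:50 (add 2h to convert from UTC-2).
Pita in UTC: 08:30-10:05, 18:15-18:50.
Yosef in UTC: 07:40-12:15, 13:25-14:00, 15:40-18:20 (add 3h to convert from UTC-3).
Nadia ∩ Sofia: 08:05-09:00.
Nadia ∩ Sofia ∩ Arjun: ∅.
Nadia ∩ Sofia ∩ Arjun ∩ Ugo: ∅.
Nadia ∩ Sofia ∩ Arjun ∩ Ugo ∩ Carol: ∅.
Nadia ∩ Sofia ∩ Arjun ∩ Ugo ∩ Carol ∩ Pita: ∅.
Nadia ∩ Sofia ∩ Arjun ∩ Ugo ∩ Carol ∩ Pita ∩ Yosef: ∅.
There is no time when everyone is free.
There is no common window, so the total is 0 minutes.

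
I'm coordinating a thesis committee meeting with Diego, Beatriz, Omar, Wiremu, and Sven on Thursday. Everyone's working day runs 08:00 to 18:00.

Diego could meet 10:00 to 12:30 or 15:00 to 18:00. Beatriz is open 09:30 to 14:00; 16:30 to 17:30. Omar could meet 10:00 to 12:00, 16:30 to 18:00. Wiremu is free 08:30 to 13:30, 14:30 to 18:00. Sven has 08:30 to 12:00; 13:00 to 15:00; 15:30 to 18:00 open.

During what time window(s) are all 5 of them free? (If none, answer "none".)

10:00-12:00, 16:30-17:30

Diego ∩ Beatriz: 10:00-12:30, 16:30-17:30.
Diego ∩ Beatriz ∩ Omar: 10:00-12:00, 16:30-17:30.
Diego ∩ Beatriz ∩ Omar ∩ Wiremu: 10:00-12:00, 16:30-17:30.
Diego ∩ Beatriz ∩ Omar ∩ Wiremu ∩ Sven: 10:00-12:00, 16:30-17:30.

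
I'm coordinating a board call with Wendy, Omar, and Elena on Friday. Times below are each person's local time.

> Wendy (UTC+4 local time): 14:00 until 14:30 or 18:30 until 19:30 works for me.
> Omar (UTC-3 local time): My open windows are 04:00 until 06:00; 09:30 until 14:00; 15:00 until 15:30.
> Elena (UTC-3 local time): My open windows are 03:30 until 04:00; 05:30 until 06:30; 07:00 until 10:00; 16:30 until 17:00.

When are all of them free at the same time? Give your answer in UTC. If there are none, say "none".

Wendy in UTC: 10:00-10:30, 14:30-15:30 (subtract 4h to convert from UTC+4).
Omar in UTC: 07:00-09:00, 12:30-17:00, 18:00-18:30 (add 3h to convert from UTC-3).
Elena in UTC: 06:30-07:00, 08:30-09:30, 10:00-13:00, 19:30-20:00 (add 3h to convert from UTC-3).
Wendy ∩ Omar: 14:30-15:30.
Wendy ∩ Omar ∩ Elena: ∅.
There is no time when everyone is free.

none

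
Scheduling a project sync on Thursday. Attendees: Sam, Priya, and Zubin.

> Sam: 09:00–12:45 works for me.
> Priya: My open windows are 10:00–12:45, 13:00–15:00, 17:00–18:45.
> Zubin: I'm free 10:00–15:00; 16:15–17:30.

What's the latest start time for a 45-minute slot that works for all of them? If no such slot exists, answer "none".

Sam ∩ Priya: 10:00-12:45.
Sam ∩ Priya ∩ Zubin: 10:00-12:45.
The last common window of at least 45 minutes is 10:00-12:45; a 45-minute meeting can start as late as 12:00 and still end by 12:45.

12:00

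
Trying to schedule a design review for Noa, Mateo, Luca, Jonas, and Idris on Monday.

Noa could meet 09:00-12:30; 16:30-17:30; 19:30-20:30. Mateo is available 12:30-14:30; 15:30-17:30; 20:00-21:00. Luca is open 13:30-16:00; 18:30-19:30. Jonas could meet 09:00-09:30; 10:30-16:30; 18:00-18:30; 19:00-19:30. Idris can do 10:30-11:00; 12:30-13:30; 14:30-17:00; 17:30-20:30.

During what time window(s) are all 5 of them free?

Noa ∩ Mateo: 16:30-17:30, 20:00-20:30.
Noa ∩ Mateo ∩ Luca: ∅.
Noa ∩ Mateo ∩ Luca ∩ Jonas: ∅.
Noa ∩ Mateo ∩ Luca ∩ Jonas ∩ Idris: ∅.
There is no time when everyone is free.

none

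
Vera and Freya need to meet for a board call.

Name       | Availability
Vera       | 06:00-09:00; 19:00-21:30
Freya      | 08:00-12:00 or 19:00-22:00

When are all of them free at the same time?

Vera ∩ Freya: 08:00-09:00, 19:00-21:30.

08:00-09:00, 19:00-21:30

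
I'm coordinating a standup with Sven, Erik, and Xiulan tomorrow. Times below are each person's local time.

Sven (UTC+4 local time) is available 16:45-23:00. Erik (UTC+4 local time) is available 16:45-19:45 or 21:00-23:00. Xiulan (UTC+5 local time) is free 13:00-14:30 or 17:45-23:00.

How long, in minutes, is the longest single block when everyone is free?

180

Sven in UTC: 12:45-19:00 (subtract 4h to convert from UTC+4).
Erik in UTC: 12:45-15:45, 17:00-19:00 (subtract 4h to convert from UTC+4).
Xiulan in UTC: 08:00-09:30, 12:45-18:00 (subtract 5h to convert from UTC+5).
Sven ∩ Erik: 12:45-15:45, 17:00-19:00.
Sven ∩ Erik ∩ Xiulan: 12:45-15:45, 17:00-18:00.
The longest is 12:45-15:45 at 180 minutes.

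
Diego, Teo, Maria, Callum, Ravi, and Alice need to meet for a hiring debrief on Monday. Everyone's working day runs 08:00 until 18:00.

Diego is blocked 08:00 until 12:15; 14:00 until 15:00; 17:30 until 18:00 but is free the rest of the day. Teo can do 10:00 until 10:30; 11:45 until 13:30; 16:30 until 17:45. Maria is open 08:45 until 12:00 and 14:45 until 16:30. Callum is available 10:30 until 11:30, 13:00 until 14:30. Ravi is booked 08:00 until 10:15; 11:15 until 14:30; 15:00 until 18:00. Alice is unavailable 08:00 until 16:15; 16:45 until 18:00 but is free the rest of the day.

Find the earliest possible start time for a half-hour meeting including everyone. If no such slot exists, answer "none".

none

Diego free: 12:15-14:00, 15:00-17:30 (invert busy blocks within the working day).
Teo free: 10:00-10:30, 11:45-13:30, 16:30-17:45.
Maria free: 08:45-12:00, 14:45-16:30.
Callum free: 10:30-11:30, 13:00-14:30.
Ravi free: 10:15-11:15, 14:30-15:00 (invert busy blocks within the working day).
Alice free: 16:15-16:45 (invert busy blocks within the working day).
Diego ∩ Teo: 12:15-13:30, 16:30-17:30.
Diego ∩ Teo ∩ Maria: ∅.
Diego ∩ Teo ∩ Maria ∩ Callum: ∅.
Diego ∩ Teo ∩ Maria ∩ Callum ∩ Ravi: ∅.
Diego ∩ Teo ∩ Maria ∩ Callum ∩ Ravi ∩ Alice: ∅.
There is no time when everyone is free.
No common window is at least 30 minutes long.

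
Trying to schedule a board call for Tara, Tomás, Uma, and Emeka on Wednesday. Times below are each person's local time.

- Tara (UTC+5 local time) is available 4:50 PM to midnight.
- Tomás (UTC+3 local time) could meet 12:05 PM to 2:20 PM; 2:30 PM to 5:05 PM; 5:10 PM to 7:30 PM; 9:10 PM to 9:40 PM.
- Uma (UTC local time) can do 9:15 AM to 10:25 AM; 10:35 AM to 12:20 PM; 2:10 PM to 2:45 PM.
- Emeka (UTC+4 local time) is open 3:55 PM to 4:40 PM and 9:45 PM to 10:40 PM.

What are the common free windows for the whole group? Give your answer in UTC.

11:55-12:20

Tara in UTC: 11:50-19:00 (subtract 5h to convert from UTC+5).
Tomás in UTC: 09:05-11:20, 11:30-14:05, 14:10-16:30, 18:10-18:40 (subtract 3h to convert from UTC+3).
Uma in UTC: 09:15-10:25, 10:35-12:20, 14:10-14:45.
Emeka in UTC: 11:55-12:40, 17:45-18:40 (subtract 4h to convert from UTC+4).
Tara ∩ Tomás: 11:50-14:05, 14:10-16:30, 18:10-18:40.
Tara ∩ Tomás ∩ Uma: 11:50-12:20, 14:10-14:45.
Tara ∩ Tomás ∩ Uma ∩ Emeka: 11:55-12:20.
Those are the intersection windows.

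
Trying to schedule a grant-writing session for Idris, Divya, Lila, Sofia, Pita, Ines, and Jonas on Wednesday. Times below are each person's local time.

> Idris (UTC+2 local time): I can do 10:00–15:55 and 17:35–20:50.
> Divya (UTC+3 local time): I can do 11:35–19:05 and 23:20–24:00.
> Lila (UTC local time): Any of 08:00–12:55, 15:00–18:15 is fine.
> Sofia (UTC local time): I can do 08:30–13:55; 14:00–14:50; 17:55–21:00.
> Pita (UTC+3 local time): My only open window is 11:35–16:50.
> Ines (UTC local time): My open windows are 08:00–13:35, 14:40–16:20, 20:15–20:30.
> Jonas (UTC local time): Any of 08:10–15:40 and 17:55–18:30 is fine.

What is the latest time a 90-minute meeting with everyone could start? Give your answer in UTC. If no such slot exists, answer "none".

11:25

Idris in UTC: 08:00-13:55, 15:35-18:50 (subtract 2h to convert from UTC+2).
Divya in UTC: 08:35-16:05, 20:20-21:00 (subtract 3h to convert from UTC+3).
Lila in UTC: 08:00-12:55, 15:00-18:15.
Sofia in UTC: 08:30-13:55, 14:00-14:50, 17:55-21:00.
Pita in UTC: 08:35-13:50 (subtract 3h to convert from UTC+3).
Ines in UTC: 08:00-13:35, 14:40-16:20, 20:15-20:30.
Jonas in UTC: 08:10-15:40, 17:55-18:30.
Idris ∩ Divya: 08:35-13:55, 15:35-16:05.
Idris ∩ Divya ∩ Lila: 08:35-12:55, 15:35-16:05.
Idris ∩ Divya ∩ Lila ∩ Sofia: 08:35-12:55.
Idris ∩ Divya ∩ Lila ∩ Sofia ∩ Pita: 08:35-12:55.
Idris ∩ Divya ∩ Lila ∩ Sofia ∩ Pita ∩ Ines: 08:35-12:55.
Idris ∩ Divya ∩ Lila ∩ Sofia ∩ Pita ∩ Ines ∩ Jonas: 08:35-12:55.
Those are the intersection windows.
The last common window of at least 90 minutes is 08:35-12:55; a 90-minute meeting can start as late as 11:25 and still end by 12:55.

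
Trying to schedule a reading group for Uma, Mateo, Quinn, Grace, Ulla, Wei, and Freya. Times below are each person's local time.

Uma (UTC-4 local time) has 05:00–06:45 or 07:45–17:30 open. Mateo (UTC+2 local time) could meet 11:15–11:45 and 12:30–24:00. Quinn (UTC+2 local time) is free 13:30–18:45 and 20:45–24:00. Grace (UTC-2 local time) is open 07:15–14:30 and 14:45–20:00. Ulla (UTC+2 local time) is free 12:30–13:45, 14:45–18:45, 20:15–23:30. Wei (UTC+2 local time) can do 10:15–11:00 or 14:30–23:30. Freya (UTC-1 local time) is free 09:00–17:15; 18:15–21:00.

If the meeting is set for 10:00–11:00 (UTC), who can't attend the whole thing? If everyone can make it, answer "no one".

Uma in UTC: 09:00-10:45, 11:45-21:30 (add 4h to convert from UTC-4).
Mateo in UTC: 09:15-09:45, 10:30-22:00 (subtract 2h to convert from UTC+2).
Quinn in UTC: 11:30-16:45, 18:45-22:00 (subtract 2h to convert from UTC+2).
Grace in UTC: 09:15-16:30, 16:45-22:00 (add 2h to convert from UTC-2).
Ulla in UTC: 10:30-11:45, 12:45-16:45, 18:15-21:30 (subtract 2h to convert from UTC+2).
Wei in UTC: 08:15-09:00, 12:30-21:30 (subtract 2h to convert from UTC+2).
Freya in UTC: 10:00-18:15, 19:15-22:00 (add 1h to convert from UTC-1).
Uma: not fully free for 10:00-11:00. Mateo: not fully free for 10:00-11:00. Quinn: not fully free for 10:00-11:00. Grace: free for 10:00-11:00. Ulla: not fully free for 10:00-11:00. Wei: not fully free for 10:00-11:00. Freya: free for 10:00-11:00.

Mateo, Quinn, Ulla, Uma, Wei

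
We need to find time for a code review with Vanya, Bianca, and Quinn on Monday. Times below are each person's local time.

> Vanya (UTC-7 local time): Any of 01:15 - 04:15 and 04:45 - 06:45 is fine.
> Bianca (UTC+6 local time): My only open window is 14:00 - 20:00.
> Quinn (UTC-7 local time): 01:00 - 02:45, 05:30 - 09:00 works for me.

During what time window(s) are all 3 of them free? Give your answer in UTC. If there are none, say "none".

Vanya in UTC: 08:15-11:15, 11:45-13:45 (add 7h to convert from UTC-7).
Bianca in UTC: 08:00-14:00 (subtract 6h to convert from UTC+6).
Quinn in UTC: 08:00-09:45, 12:30-16:00 (add 7h to convert from UTC-7).
Vanya ∩ Bianca: 08:15-11:15, 11:45-13:45.
Vanya ∩ Bianca ∩ Quinn: 08:15-09:45, 12:30-13:45.

08:15-09:45, 12:30-13:45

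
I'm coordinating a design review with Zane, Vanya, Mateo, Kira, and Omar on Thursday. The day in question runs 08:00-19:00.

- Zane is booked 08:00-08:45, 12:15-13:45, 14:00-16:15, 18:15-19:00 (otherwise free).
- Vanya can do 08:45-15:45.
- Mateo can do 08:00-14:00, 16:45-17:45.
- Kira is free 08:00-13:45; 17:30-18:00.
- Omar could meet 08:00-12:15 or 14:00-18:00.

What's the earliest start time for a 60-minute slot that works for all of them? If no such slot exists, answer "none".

08:45

Zane free: 08:45-12:15, 13:45-14:00, 16:15-18:15 (invert busy blocks within the working day).
Vanya free: 08:45-15:45.
Mateo free: 08:00-14:00, 16:45-17:45.
Kira free: 08:00-13:45, 17:30-18:00.
Omar free: 08:00-12:15, 14:00-18:00.
Zane ∩ Vanya: 08:45-12:15, 13:45-14:00.
Zane ∩ Vanya ∩ Mateo: 08:45-12:15, 13:45-14:00.
Zane ∩ Vanya ∩ Mateo ∩ Kira: 08:45-12:15.
Zane ∩ Vanya ∩ Mateo ∩ Kira ∩ Omar: 08:45-12:15.
Those are the intersection windows.
The first common window of at least 60 minutes is 08:45-12:15, so the earliest start is 08:45.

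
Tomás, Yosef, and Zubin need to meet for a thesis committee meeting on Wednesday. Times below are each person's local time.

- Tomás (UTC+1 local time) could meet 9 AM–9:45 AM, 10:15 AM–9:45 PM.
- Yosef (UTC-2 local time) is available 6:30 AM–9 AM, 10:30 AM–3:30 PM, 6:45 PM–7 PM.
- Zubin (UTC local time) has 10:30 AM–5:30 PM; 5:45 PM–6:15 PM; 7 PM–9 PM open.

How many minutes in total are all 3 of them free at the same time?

Tomás in UTC: 08:00-08:45, 09:15-20:45 (subtract 1h to convert from UTC+1).
Yosef in UTC: 08:30-11:00, 12:30-17:30, 20:45-21:00 (add 2h to convert from UTC-2).
Zubin in UTC: 10:30-17:30, 17:45-18:15, 19:00-21:00.
Tomás ∩ Yosef: 08:30-08:45, 09:15-11:00, 12:30-17:30.
Tomás ∩ Yosef ∩ Zubin: 10:30-11:00, 12:30-17:30.
So the common availability across everyone is 10:30-11:00, 12:30-17:30.
Summing the common windows: 30 + 300 = 330 minutes.

330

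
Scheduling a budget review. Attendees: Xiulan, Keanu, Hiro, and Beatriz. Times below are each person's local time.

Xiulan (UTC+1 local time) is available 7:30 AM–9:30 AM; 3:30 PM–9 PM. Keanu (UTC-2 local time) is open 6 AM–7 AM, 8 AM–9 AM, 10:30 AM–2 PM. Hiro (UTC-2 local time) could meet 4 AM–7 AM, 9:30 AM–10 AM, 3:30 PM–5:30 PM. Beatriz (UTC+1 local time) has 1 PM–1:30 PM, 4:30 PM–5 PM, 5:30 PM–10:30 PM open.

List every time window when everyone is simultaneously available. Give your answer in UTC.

none

Xiulan in UTC: 06:30-08:30, 14:30-20:00 (subtract 1h to convert from UTC+1).
Keanu in UTC: 08:00-09:00, 10:00-11:00, 12:30-16:00 (add 2h to convert from UTC-2).
Hiro in UTC: 06:00-09:00, 11:30-12:00, 17:30-19:30 (add 2h to convert from UTC-2).
Beatriz in UTC: 12:00-12:30, 15:30-16:00, 16:30-21:30 (subtract 1h to convert from UTC+1).
Xiulan ∩ Keanu: 08:00-08:30, 14:30-16:00.
Xiulan ∩ Keanu ∩ Hiro: 08:00-08:30.
Xiulan ∩ Keanu ∩ Hiro ∩ Beatriz: ∅.
There is no time when everyone is free.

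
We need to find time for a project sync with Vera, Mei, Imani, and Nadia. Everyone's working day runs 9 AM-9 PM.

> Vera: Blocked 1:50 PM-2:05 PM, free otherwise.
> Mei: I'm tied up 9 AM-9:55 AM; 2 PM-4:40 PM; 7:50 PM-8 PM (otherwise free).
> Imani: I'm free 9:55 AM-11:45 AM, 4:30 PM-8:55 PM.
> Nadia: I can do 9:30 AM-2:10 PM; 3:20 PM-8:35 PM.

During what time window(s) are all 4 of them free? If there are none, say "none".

09:55-11:45, 16:40-19:50, 20:00-20:35

Vera free: 09:00-13:50, 14:05-21:00 (invert busy blocks within the working day).
Mei free: 09:55-14:00, 16:40-19:50, 20:00-21:00 (invert busy blocks within the working day).
Imani free: 09:55-11:45, 16:30-20:55.
Nadia free: 09:30-14:10, 15:20-20:35.
Vera ∩ Mei: 09:55-13:50, 16:40-19:50, 20:00-21:00.
Vera ∩ Mei ∩ Imani: 09:55-11:45, 16:40-19:50, 20:00-20:55.
Vera ∩ Mei ∩ Imani ∩ Nadia: 09:55-11:45, 16:40-19:50, 20:00-20:35.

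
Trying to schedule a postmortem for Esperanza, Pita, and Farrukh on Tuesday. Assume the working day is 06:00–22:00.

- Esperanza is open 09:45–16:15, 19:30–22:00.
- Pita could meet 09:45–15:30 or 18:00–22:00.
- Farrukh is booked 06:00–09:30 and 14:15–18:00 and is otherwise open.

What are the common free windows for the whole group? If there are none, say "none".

Esperanza free: 09:45-16:15, 19:30-22:00.
Pita free: 09:45-15:30, 18:00-22:00.
Farrukh free: 09:30-14:15, 18:00-22:00 (invert busy blocks within the working day).
Esperanza ∩ Pita: 09:45-15:30, 19:30-22:00.
Esperanza ∩ Pita ∩ Farrukh: 09:45-14:15, 19:30-22:00.
Those are the intersection windows.

09:45-14:15, 19:30-22:00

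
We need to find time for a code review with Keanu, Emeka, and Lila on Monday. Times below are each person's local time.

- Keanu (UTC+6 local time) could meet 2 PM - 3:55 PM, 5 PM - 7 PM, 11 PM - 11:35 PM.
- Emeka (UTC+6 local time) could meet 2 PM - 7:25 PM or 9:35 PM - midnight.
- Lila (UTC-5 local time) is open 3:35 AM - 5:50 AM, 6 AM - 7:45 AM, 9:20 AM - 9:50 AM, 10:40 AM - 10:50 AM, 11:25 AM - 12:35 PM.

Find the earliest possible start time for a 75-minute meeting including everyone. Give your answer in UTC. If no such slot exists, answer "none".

08:35

Keanu in UTC: 08:00-09:55, 11:00-13:00, 17:00-17:35 (subtract 6h to convert from UTC+6).
Emeka in UTC: 08:00-13:25, 15:35-18:00 (subtract 6h to convert from UTC+6).
Lila in UTC: 08:35-10:50, 11:00-12:45, 14:20-14:50, 15:40-15:50, 16:25-17:35 (add 5h to convert from UTC-5).
Keanu ∩ Emeka: 08:00-09:55, 11:00-13:00, 17:00-17:35.
Keanu ∩ Emeka ∩ Lila: 08:35-09:55, 11:00-12:45, 17:00-17:35.
The first common window of at least 75 minutes is 08:35-09:55, so the earliest start is 08:35.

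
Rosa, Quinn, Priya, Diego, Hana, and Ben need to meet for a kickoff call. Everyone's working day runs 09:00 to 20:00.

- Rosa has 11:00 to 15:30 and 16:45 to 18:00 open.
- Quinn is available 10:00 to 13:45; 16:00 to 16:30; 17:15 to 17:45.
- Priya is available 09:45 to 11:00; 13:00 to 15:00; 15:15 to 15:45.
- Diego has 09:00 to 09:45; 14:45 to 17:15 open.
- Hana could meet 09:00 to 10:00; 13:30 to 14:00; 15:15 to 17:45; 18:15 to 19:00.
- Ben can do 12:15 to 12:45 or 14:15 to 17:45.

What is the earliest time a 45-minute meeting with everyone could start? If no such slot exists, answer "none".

none

Rosa ∩ Quinn: 11:00-13:45, 17:15-17:45.
Rosa ∩ Quinn ∩ Priya: 13:00-13:45.
Rosa ∩ Quinn ∩ Priya ∩ Diego: ∅.
Rosa ∩ Quinn ∩ Priya ∩ Diego ∩ Hana: ∅.
Rosa ∩ Quinn ∩ Priya ∩ Diego ∩ Hana ∩ Ben: ∅.
There is no time when everyone is free.
No common window is at least 45 minutes long.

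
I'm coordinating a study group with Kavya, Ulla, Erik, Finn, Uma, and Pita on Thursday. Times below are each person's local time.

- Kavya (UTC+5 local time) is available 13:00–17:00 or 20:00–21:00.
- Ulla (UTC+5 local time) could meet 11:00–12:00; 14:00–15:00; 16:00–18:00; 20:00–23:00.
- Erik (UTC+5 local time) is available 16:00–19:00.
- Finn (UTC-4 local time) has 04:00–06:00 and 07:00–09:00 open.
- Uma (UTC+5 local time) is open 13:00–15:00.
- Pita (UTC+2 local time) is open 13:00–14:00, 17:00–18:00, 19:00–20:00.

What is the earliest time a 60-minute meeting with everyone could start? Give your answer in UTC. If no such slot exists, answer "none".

Kavya in UTC: 08:00-12:00, 15:00-16:00 (subtract 5h to convert from UTC+5).
Ulla in UTC: 06:00-07:00, 09:00-10:00, 11:00-13:00, 15:00-18:00 (subtract 5h to convert from UTC+5).
Erik in UTC: 11:00-14:00 (subtract 5h to convert from UTC+5).
Finn in UTC: 08:00-10:00, 11:00-13:00 (add 4h to convert from UTC-4).
Uma in UTC: 08:00-10:00 (subtract 5h to convert from UTC+5).
Pita in UTC: 11:00-12:00, 15:00-16:00, 17:00-18:00 (subtract 2h to convert from UTC+2).
Kavya ∩ Ulla: 09:00-10:00, 11:00-12:00, 15:00-16:00.
Kavya ∩ Ulla ∩ Erik: 11:00-12:00.
Kavya ∩ Ulla ∩ Erik ∩ Finn: 11:00-12:00.
Kavya ∩ Ulla ∩ Erik ∩ Finn ∩ Uma: ∅.
Kavya ∩ Ulla ∩ Erik ∩ Finn ∩ Uma ∩ Pita: ∅.
There is no time when everyone is free.
No common window is at least 60 minutes long.

none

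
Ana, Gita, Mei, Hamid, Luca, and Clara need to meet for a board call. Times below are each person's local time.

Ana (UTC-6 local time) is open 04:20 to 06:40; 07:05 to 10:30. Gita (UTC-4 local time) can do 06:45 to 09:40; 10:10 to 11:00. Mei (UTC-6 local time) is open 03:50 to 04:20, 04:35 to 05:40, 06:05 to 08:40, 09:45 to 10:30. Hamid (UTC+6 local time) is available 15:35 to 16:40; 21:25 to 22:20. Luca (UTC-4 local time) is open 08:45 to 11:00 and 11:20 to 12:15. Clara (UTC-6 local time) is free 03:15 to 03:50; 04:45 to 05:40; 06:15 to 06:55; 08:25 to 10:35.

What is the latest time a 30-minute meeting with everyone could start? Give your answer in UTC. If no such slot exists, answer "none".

Ana in UTC: 10:20-12:40, 13:05-16:30 (add 6h to convert from UTC-6).
Gita in UTC: 10:45-13:40, 14:10-15:00 (add 4h to convert from UTC-4).
Mei in UTC: 09:50-10:20, 10:35-11:40, 12:05-14:40, 15:45-16:30 (add 6h to convert from UTC-6).
Hamid in UTC: 09:35-10:40, 15:25-16:20 (subtract 6h to convert from UTC+6).
Luca in UTC: 12:45-15:00, 15:20-16:15 (add 4h to convert from UTC-4).
Clara in UTC: 09:15-09:50, 10:45-11:40, 12:15-12:55, 14:25-16:35 (add 6h to convert from UTC-6).
Ana ∩ Gita: 10:45-12:40, 13:05-13:40, 14:10-15:00.
Ana ∩ Gita ∩ Mei: 10:45-11:40, 12:05-12:40, 13:05-13:40, 14:10-14:40.
Ana ∩ Gita ∩ Mei ∩ Hamid: ∅.
Ana ∩ Gita ∩ Mei ∩ Hamid ∩ Luca: ∅.
Ana ∩ Gita ∩ Mei ∩ Hamid ∩ Luca ∩ Clara: ∅.
There is no time when everyone is free.
No common window is at least 30 minutes long.

none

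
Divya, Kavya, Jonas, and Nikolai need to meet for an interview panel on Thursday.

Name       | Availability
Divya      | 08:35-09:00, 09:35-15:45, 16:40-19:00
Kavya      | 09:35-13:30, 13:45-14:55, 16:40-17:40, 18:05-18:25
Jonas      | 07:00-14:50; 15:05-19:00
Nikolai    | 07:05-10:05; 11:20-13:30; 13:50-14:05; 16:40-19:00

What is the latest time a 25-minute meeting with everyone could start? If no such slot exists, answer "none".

17:15

Divya ∩ Kavya: 09:35-13:30, 13:45-14:55, 16:40-17:40, 18:05-18:25.
Divya ∩ Kavya ∩ Jonas: 09:35-13:30, 13:45-14:50, 16:40-17:40, 18:05-18:25.
Divya ∩ Kavya ∩ Jonas ∩ Nikolai: 09:35-10:05, 11:20-13:30, 13:50-14:05, 16:40-17:40, 18:05-18:25.
Those are the intersection windows.
The last common window of at least 25 minutes is 16:40-17:40; a 25-minute meeting can start as late as 17:15 and still end by 17:40.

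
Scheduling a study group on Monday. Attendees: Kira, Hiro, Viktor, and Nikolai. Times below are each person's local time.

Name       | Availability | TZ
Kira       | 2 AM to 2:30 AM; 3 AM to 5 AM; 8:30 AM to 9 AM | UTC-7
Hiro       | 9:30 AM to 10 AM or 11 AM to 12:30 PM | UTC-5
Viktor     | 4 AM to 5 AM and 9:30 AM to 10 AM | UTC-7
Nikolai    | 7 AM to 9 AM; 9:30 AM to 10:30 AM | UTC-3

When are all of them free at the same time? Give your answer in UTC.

Kira in UTC: 09:00-09:30, 10:00-12:00, 15:30-16:00 (add 7h to convert from UTC-7).
Hiro in UTC: 14:30-15:00, 16:00-17:30 (add 5h to convert from UTC-5).
Viktor in UTC: 11:00-12:00, 16:30-17:00 (add 7h to convert from UTC-7).
Nikolai in UTC: 10:00-12:00, 12:30-13:30 (add 3h to convert from UTC-3).
Kira ∩ Hiro: ∅.
Kira ∩ Hiro ∩ Viktor: ∅.
Kira ∩ Hiro ∩ Viktor ∩ Nikolai: ∅.
There is no time when everyone is free.

none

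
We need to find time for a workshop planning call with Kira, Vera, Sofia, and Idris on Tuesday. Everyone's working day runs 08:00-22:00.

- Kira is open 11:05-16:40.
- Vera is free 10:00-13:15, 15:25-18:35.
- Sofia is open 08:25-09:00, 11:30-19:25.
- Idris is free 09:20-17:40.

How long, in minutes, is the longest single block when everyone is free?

Kira ∩ Vera: 11:05-13:15, 15:25-16:40.
Kira ∩ Vera ∩ Sofia: 11:30-13:15, 15:25-16:40.
Kira ∩ Vera ∩ Sofia ∩ Idris: 11:30-13:15, 15:25-16:40.
So the common availability across everyone is 11:30-13:15, 15:25-16:40.
The longest is 11:30-13:15 at 105 minutes.

105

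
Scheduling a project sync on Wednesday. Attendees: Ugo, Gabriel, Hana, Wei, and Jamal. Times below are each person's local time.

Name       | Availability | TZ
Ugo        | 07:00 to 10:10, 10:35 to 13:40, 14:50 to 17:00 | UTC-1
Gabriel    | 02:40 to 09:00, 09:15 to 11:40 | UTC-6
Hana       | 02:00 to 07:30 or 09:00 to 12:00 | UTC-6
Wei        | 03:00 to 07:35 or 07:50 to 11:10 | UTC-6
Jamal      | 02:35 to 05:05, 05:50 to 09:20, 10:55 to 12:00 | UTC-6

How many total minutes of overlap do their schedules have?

240

Ugo in UTC: 08:00-11:10, 11:35-14:40, 15:50-18:00 (add 1h to convert from UTC-1).
Gabriel in UTC: 08:40-15:00, 15:15-17:40 (add 6h to convert from UTC-6).
Hana in UTC: 08:00-13:30, 15:00-18:00 (add 6h to convert from UTC-6).
Wei in UTC: 09:00-13:35, 13:50-17:10 (add 6h to convert from UTC-6).
Jamal in UTC: 08:35-11:05, 11:50-15:20, 16:55-18:00 (add 6h to convert from UTC-6).
Ugo ∩ Gabriel: 08:40-11:10, 11:35-14:40, 15:50-17:40.
Ugo ∩ Gabriel ∩ Hana: 08:40-11:10, 11:35-13:30, 15:50-17:40.
Ugo ∩ Gabriel ∩ Hana ∩ Wei: 09:00-11:10, 11:35-13:30, 15:50-17:10.
Ugo ∩ Gabriel ∩ Hana ∩ Wei ∩ Jamal: 09:00-11:05, 11:50-13:30, 16:55-17:10.
Summing the common windows: 125 + 100 + 15 = 240 minutes.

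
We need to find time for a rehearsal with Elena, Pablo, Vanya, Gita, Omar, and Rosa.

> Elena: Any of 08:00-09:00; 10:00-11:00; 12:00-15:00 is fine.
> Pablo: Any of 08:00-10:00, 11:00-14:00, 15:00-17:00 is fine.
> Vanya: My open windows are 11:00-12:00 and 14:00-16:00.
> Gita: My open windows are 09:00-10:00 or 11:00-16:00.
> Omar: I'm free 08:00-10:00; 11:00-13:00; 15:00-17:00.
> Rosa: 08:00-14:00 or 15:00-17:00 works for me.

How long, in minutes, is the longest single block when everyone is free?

0

Elena ∩ Pablo: 08:00-09:00, 12:00-14:00.
Elena ∩ Pablo ∩ Vanya: ∅.
Elena ∩ Pablo ∩ Vanya ∩ Gita: ∅.
Elena ∩ Pablo ∩ Vanya ∩ Gita ∩ Omar: ∅.
Elena ∩ Pablo ∩ Vanya ∩ Gita ∩ Omar ∩ Rosa: ∅.
There is no time when everyone is free.
No common window exists, so the longest block is 0 minutes.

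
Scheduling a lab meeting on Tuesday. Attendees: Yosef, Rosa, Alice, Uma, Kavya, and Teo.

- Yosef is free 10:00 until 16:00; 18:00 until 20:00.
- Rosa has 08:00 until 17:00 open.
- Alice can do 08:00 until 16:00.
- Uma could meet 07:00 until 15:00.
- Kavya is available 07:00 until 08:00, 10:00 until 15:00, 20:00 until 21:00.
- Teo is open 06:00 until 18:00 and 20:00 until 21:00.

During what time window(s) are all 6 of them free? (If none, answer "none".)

Yosef ∩ Rosa: 10:00-16:00.
Yosef ∩ Rosa ∩ Alice: 10:00-16:00.
Yosef ∩ Rosa ∩ Alice ∩ Uma: 10:00-15:00.
Yosef ∩ Rosa ∩ Alice ∩ Uma ∩ Kavya: 10:00-15:00.
Yosef ∩ Rosa ∩ Alice ∩ Uma ∩ Kavya ∩ Teo: 10:00-15:00.

10:00-15:00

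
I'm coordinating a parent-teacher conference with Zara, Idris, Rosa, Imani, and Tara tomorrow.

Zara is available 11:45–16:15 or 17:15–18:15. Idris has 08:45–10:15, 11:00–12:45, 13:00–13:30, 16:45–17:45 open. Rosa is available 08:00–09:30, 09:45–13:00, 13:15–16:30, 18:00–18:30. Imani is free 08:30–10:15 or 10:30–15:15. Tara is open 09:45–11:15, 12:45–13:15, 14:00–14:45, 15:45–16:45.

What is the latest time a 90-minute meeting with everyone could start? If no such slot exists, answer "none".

none

Zara ∩ Idris: 11:45-12:45, 13:00-13:30, 17:15-17:45.
Zara ∩ Idris ∩ Rosa: 11:45-12:45, 13:15-13:30.
Zara ∩ Idris ∩ Rosa ∩ Imani: 11:45-12:45, 13:15-13:30.
Zara ∩ Idris ∩ Rosa ∩ Imani ∩ Tara: ∅.
There is no time when everyone is free.
No common window is at least 90 minutes long.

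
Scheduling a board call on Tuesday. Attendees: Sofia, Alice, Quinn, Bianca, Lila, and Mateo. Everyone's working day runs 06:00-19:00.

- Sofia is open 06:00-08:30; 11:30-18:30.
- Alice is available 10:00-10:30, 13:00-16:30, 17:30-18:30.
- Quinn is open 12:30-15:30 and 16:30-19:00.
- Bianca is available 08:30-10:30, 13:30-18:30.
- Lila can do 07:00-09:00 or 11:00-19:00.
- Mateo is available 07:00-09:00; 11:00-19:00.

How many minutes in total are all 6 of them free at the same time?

180

Sofia ∩ Alice: 13:00-16:30, 17:30-18:30.
Sofia ∩ Alice ∩ Quinn: 13:00-15:30, 17:30-18:30.
Sofia ∩ Alice ∩ Quinn ∩ Bianca: 13:30-15:30, 17:30-18:30.
Sofia ∩ Alice ∩ Quinn ∩ Bianca ∩ Lila: 13:30-15:30, 17:30-18:30.
Sofia ∩ Alice ∩ Quinn ∩ Bianca ∩ Lila ∩ Mateo: 13:30-15:30, 17:30-18:30.
Summing the common windows: 120 + 60 = 180 minutes.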